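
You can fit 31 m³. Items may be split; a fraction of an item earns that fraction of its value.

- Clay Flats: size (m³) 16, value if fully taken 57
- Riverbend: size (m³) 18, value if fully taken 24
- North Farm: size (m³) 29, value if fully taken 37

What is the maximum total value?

Sort by value density: Clay Flats 57/16≈3.56, Riverbend 24/18≈1.33, North Farm 37/29≈1.28.
Take all of Clay Flats (16 m³, value 57) → 15 m³ left.
15 m³ left: a 15/18 share of Riverbend gives 24×15/18 = 20.
Total value = 77.

77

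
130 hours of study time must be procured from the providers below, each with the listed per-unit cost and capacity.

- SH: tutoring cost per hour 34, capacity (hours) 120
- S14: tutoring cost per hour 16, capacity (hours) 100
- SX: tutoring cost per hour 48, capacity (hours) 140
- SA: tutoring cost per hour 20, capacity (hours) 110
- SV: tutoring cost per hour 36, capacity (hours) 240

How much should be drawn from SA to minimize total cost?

30

Use providers in increasing cost order.
Take 100 from S14 at 16 ; need 30 more.
SA at 20: take 30 of its 110 ; requirement met.
SH, SV, SX: unused.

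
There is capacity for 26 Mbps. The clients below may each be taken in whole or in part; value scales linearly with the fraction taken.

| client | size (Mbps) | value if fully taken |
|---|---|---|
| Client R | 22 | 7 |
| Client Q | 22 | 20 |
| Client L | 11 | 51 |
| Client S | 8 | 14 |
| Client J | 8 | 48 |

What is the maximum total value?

111.25

Sort by value density: Client J 48/8≈6, Client L 51/11≈4.64, Client S 14/8≈1.75, Client Q 20/22≈0.909, Client R 7/22≈0.318.
Take all of Client J (8 Mbps, value 48) — 18 Mbps left.
All 11 Mbps of Client L fit (value 51) — 7 remain.
Only 7 Mbps remain; take 7/8 of Client S for value 14×7/8 = 12.25.
Total value = 111.25.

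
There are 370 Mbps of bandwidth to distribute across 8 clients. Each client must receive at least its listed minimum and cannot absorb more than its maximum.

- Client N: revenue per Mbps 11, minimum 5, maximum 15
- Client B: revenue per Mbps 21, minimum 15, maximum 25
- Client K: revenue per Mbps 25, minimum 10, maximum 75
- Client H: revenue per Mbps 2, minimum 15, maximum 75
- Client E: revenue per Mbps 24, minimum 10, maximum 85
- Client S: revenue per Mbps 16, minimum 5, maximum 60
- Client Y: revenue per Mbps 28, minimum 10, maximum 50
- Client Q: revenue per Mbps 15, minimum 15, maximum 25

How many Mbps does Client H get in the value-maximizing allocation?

Meeting every minimum uses 5+15+10+15+10+5+10+15 = 85 Mbps, leaving 285.
Order the clients by revenue per Mbps: Client Y 28 > Client K 25 > Client E 24 > Client B 21 > Client S 16 > Client Q 15 > Client N 11 > Client H 2.
Client Y: +40 to 50 (cap) — 245 left.
Client K takes 65 more to reach its cap of 75 — 180 left.
Client E: +75 to 85 (cap) — 105 left.
Client B: +10 to 25 (cap) — 95 left.
Give Client S 55 more to hit its cap of 60 — 40 left.
Client Q: +10 to 25 (cap) — 30 left.
Client N takes 10 more to reach its cap of 15 — 20 left.
Client H has room for 60 more but only 20 remain, so it gets 35.

35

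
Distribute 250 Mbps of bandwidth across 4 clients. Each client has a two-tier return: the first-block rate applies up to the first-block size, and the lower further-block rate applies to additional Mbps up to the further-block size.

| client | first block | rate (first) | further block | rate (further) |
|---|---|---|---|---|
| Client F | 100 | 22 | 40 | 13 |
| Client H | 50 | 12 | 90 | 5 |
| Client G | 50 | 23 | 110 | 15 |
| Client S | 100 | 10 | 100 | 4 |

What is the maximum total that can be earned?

Order all 8 blocks by rate: Client G/first 23 > Client F/first 22 > Client G/second 15 > Client F/second 13 > Client H/first 12 > Client S/first 10 > Client H/second 5 > Client S/second 4.
Fill Client G first block (50 at 23) → 200 left.
Client F first at 22: fill all 100 → 100 left.
Client G second at 15: only 100 left, fill 100.
Total = 23×50 + 22×100 + 15×100 = 4850.

4850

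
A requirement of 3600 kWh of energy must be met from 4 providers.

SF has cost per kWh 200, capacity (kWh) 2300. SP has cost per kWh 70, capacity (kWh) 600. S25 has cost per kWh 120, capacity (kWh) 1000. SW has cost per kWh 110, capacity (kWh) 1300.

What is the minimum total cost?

445000

Cheapest first:
SP at 70: take all 600 kWh ; 3000 still needed.
SW at 110: take all 1300 kWh ; 1700 still needed.
Take 1000 from S25 at 120 ; need 700 more.
Take 700 from SF at 200 to finish.
Cost = 600×70 + 1300×110 + 1000×120 + 700×200 = 445000.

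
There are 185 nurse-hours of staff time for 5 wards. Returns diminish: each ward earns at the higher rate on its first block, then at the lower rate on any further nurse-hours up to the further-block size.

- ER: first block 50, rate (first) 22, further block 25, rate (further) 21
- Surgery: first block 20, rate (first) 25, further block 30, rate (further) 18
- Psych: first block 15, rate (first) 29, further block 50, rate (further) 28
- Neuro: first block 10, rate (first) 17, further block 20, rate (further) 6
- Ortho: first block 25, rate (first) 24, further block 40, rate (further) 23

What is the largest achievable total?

4625

Treat each block as its own option and order by rate: Psych/first 29 > Psych/second 28 > Surgery/first 25 > Ortho/first 24 > Ortho/second 23 > ER/first 22 > ER/second 21 > Surgery/second 18 > Neuro/first 17 > Neuro/second 6.
Psych first at 29: fill all 15 — 170 left.
Psych second at 28: fill all 50 — 120 left.
Surgery first at 25: fill all 20 — 100 left.
Ortho/first (24): +25 — 75 left.
Ortho/second (23): +40 — 35 left.
ER/first: +35 of 50 at 22; pool empty.
Total = 29×15 + 28×50 + 25×20 + 24×25 + 23×40 + 22×35 = 4625.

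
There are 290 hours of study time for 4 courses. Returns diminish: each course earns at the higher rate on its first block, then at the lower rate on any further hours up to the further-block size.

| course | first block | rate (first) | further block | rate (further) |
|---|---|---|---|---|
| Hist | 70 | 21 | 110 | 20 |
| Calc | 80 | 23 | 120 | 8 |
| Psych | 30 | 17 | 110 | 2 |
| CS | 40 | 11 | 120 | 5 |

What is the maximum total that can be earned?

6020

Order all 8 blocks by rate: Calc/T1 23 > Hist/T1 21 > Hist/T2 20 > Psych/T1 17 > CS/T1 11 > Calc/T2 8 > CS/T2 5 > Psych/T2 2.
Calc/T1 (23): +80 ; 210 left.
Hist T1 at 21: fill all 70 ; 140 left.
Fill Hist T2 block (110 at 20) ; 30 left.
Psych/T1 (17): +30 ; 0 left.
Total = 23×80 + 21×70 + 20×110 + 17×30 = 6020.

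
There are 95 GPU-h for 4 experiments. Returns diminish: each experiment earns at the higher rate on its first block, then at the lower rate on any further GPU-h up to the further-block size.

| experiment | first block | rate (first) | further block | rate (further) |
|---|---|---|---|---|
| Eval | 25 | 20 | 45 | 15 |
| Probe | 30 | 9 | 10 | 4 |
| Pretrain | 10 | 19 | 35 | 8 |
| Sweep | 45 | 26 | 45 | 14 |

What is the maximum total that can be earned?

2085

Order all 8 blocks by rate: Sweep/first 26 > Eval/first 20 > Pretrain/first 19 > Eval/second 15 > Sweep/second 14 > Probe/first 9 > Pretrain/second 8 > Probe/second 4.
Fill Sweep first block (45 at 26) ; 50 left.
Fill Eval first block (25 at 20) ; 25 left.
Fill Pretrain first block (10 at 19) ; 15 left.
Eval/second: +15 of 45 at 15; pool empty.
Total = 26×45 + 20×25 + 19×10 + 15×15 = 2085.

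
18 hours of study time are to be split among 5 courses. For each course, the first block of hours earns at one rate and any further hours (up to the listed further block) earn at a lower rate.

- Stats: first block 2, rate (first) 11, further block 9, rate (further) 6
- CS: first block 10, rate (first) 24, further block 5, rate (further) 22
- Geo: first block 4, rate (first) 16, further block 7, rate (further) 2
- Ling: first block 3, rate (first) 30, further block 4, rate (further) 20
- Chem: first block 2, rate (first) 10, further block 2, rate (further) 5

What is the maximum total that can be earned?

Order all 10 blocks by rate: Ling/tier1 30 > CS/tier1 24 > CS/tier2 22 > Ling/tier2 20 > Geo/tier1 16 > Stats/tier1 11 > Chem/tier1 10 > Stats/tier2 6 > Chem/tier2 5 > Geo/tier2 2.
Ling tier1 at 30: fill all 3 → 15 left.
Fill CS tier1 block (10 at 24) → 5 left.
Fill CS tier2 block (5 at 22) → 0 left.
Total = 30×3 + 24×10 + 22×5 = 440.

440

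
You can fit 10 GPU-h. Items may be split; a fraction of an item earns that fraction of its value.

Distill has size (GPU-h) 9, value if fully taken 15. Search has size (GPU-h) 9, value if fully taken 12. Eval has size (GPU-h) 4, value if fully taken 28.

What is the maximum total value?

38

Rank by value-to-size ratio: Eval 28/4≈7, Distill 15/9≈1.67, Search 12/9≈1.33.
Eval: take in full, 4 GPU-h for value 28 → 6 left.
Only 6 GPU-h remain; take 6/9 of Distill for value 15×6/9 = 10.
Total value = 38.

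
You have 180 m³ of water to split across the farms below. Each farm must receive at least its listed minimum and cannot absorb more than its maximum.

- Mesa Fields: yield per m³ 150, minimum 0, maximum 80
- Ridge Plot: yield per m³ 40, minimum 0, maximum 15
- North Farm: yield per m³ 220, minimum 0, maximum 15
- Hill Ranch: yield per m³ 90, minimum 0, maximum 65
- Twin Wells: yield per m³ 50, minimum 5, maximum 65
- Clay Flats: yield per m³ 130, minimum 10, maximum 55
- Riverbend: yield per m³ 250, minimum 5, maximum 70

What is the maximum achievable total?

Meeting every minimum uses 0+0+0+0+5+10+5 = 20 m³, leaving 160.
Rank by yield per m³: Riverbend 250 > North Farm 220 > Mesa Fields 150 > Clay Flats 130 > Hill Ranch 90 > Twin Wells 50 > Ridge Plot 40.
Riverbend takes 65 more to reach its cap of 70 ; 95 left.
Give North Farm 15 more to hit its cap of 15 ; 80 left.
Give Mesa Fields 80 more to hit its cap of 80 ; 0 left.
Total = 150×80 + 220×15 + 50×5 + 130×10 + 250×70 = 34350.

34350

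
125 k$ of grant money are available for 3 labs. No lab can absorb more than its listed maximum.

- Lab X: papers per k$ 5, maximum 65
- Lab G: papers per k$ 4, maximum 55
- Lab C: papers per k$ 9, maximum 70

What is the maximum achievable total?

Highest papers per k$ first: Lab C 9 > Lab X 5 > Lab G 4.
Give Lab C 70 to hit its cap of 70 → 55 left.
Only 55 left; Lab X takes them to reach 55.
Total = 5×55 + 9×70 = 905.

905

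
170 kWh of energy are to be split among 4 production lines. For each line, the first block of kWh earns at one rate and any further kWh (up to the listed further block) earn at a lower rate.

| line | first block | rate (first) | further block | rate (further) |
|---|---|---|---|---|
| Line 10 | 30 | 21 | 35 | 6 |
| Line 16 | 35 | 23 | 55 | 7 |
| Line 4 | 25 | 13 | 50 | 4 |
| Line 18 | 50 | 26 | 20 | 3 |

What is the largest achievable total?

3270

Treat each block as its own option and order by rate: Line 18/T1 26 > Line 16/T1 23 > Line 10/T1 21 > Line 4/T1 13 > Line 16/T2 7 > Line 10/T2 6 > Line 4/T2 4 > Line 18/T2 3.
Line 18 T1 at 26: fill all 50 — 120 left.
Line 16 T1 at 23: fill all 35 — 85 left.
Line 10 T1 at 21: fill all 30 — 55 left.
Line 4 T1 at 13: fill all 25 — 30 left.
Line 16/T2: +30 of 55 at 7; pool empty.
Total = 26×50 + 23×35 + 21×30 + 13×25 + 7×30 = 3270.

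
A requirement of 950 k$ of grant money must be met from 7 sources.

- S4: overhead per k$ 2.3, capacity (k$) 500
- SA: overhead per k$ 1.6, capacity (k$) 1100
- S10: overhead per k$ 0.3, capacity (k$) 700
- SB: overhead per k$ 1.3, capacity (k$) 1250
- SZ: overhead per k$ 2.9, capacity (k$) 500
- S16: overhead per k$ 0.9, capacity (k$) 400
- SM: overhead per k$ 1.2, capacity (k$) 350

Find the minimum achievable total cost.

Use sources in increasing cost order.
S10 at 0.3: take all 700 k$ — 250 still needed.
Take 250 from S16 at 0.9 to finish.
SM, SB, SA, S4, SZ: unused.
Cost = 700×0.3 + 250×0.9 = 435.

435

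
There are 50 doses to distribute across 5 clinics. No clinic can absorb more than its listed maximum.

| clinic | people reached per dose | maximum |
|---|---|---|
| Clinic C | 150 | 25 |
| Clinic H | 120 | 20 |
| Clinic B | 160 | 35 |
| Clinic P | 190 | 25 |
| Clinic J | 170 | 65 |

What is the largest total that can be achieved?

9000

Rank by people reached per dose: Clinic P 190 > Clinic J 170 > Clinic B 160 > Clinic C 150 > Clinic H 120.
Give Clinic P 25 to hit its cap of 25 → 25 left.
Clinic J: +25 (room for 65) → 25. Pool exhausted.
Total = 190×25 + 170×25 = 9000.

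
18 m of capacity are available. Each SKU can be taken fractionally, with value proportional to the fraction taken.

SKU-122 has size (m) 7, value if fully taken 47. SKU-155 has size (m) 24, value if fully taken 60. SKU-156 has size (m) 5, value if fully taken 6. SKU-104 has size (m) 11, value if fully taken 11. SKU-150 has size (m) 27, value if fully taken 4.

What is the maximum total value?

Sort by value density: SKU-122 47/7≈6.71, SKU-155 60/24≈2.5, SKU-156 6/5≈1.2, SKU-104 11/11≈1, SKU-150 4/27≈0.148.
SKU-122: take in full, 7 m for value 47 → 11 left.
11 m left: a 11/24 share of SKU-155 gives 60×11/24 = 27.5.
Total value = 74.5.

74.5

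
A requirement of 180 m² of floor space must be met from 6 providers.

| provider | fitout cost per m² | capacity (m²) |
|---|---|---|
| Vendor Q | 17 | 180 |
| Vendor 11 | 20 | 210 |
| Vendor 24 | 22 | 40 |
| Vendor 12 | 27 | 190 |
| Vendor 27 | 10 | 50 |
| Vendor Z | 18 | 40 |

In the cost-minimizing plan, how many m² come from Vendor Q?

Fill from the cheapest provider first.
Vendor 27 (10): use full 50 ; 130 m² to go.
Take 130 from Vendor Q at 17 to finish.
Vendor Z, Vendor 11, Vendor 24, Vendor 12: unused.

130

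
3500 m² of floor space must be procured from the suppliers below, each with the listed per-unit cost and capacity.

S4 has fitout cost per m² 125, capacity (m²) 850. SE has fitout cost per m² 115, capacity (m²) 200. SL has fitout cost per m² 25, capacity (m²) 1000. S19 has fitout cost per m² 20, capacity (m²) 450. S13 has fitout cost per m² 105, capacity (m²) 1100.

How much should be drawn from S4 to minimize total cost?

750

Use suppliers in increasing cost order.
S19 (20): use full 450 — 3050 m² to go.
Take 1000 from SL at 25 — need 2050 more.
Take 1100 from S13 at 105 — need 950 more.
Take 200 from SE at 115 — need 750 more.
S4 (125): take the remaining 750 — done.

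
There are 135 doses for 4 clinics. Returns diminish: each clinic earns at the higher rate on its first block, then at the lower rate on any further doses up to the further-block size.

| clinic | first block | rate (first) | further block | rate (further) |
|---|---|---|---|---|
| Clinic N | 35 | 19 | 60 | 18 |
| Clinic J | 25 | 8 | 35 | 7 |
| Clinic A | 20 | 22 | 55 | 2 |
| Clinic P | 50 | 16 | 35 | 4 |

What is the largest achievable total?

Rank every tier by rate: Clinic A/tier1 22 > Clinic N/tier1 19 > Clinic N/tier2 18 > Clinic P/tier1 16 > Clinic J/tier1 8 > Clinic J/tier2 7 > Clinic P/tier2 4 > Clinic A/tier2 2.
Clinic A/tier1 (22): +20 → 115 left.
Clinic N tier1 at 19: fill all 35 → 80 left.
Clinic N tier2 at 18: fill all 60 → 20 left.
Clinic P/tier1: +20 of 50 at 16; pool empty.
Total = 22×20 + 19×35 + 18×60 + 16×20 = 2505.

2505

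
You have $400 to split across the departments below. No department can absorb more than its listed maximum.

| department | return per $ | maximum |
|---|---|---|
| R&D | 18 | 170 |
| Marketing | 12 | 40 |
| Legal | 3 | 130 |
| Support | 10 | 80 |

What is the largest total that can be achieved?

4670

Order the departments by return per $: R&D 18 > Marketing 12 > Support 10 > Legal 3.
R&D: +170 to 170 (cap) → 230 left.
Give Marketing 40 to hit its cap of 40 → 190 left.
Support takes 80 to reach its cap of 80 → 110 left.
Only 110 left; Legal takes them to reach 110.
Total = 18×170 + 12×40 + 3×110 + 10×80 = 4670.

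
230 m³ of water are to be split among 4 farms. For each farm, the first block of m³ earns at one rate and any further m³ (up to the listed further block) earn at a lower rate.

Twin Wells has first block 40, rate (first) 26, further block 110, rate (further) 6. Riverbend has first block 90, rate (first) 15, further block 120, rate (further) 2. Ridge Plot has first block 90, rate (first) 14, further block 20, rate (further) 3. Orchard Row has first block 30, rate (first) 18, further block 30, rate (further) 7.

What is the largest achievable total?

3910

Rank every tier by rate: Twin Wells/first 26 > Orchard Row/first 18 > Riverbend/first 15 > Ridge Plot/first 14 > Orchard Row/second 7 > Twin Wells/second 6 > Ridge Plot/second 3 > Riverbend/second 2.
Twin Wells/first (26): +40 ; 190 left.
Fill Orchard Row first block (30 at 18) ; 160 left.
Riverbend/first (15): +90 ; 70 left.
70 remain; put them into Ridge Plot first at 14.
Total = 26×40 + 18×30 + 15×90 + 14×70 = 3910.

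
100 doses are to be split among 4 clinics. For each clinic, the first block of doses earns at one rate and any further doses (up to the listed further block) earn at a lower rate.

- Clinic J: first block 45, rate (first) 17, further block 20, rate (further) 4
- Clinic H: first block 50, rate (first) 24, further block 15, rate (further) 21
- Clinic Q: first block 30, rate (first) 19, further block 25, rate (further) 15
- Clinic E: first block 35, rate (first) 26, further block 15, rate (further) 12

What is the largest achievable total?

Treat each block as its own option and order by rate: Clinic E/first 26 > Clinic H/first 24 > Clinic H/second 21 > Clinic Q/first 19 > Clinic J/first 17 > Clinic Q/second 15 > Clinic E/second 12 > Clinic J/second 4.
Clinic E/first (26): +35 ; 65 left.
Clinic H first at 24: fill all 50 ; 15 left.
Clinic H/second (21): +15 ; 0 left.
Total = 26×35 + 24×50 + 21×15 = 2425.

2425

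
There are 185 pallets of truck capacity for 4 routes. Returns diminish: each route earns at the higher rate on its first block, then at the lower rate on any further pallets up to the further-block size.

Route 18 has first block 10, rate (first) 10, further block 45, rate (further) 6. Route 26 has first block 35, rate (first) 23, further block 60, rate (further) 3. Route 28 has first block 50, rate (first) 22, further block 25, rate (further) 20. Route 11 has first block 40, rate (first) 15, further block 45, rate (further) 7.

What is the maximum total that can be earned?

3280

Order all 8 blocks by rate: Route 26/first 23 > Route 28/first 22 > Route 28/second 20 > Route 11/first 15 > Route 18/first 10 > Route 11/second 7 > Route 18/second 6 > Route 26/second 3.
Fill Route 26 first block (35 at 23) — 150 left.
Fill Route 28 first block (50 at 22) — 100 left.
Route 28 second at 20: fill all 25 — 75 left.
Route 11 first at 15: fill all 40 — 35 left.
Fill Route 18 first block (10 at 10) — 25 left.
25 remain; put them into Route 11 second at 7.
Total = 23×35 + 22×50 + 20×25 + 15×40 + 10×10 + 7×25 = 3280.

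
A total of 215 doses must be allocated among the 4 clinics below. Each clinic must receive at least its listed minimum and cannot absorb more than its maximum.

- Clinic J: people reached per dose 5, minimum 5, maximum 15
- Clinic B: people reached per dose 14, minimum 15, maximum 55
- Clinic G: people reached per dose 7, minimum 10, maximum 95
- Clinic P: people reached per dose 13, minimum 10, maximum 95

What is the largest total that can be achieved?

2450

Meeting every minimum uses 5+15+10+10 = 40 doses, leaving 175.
Rank by people reached per dose: Clinic B 14 > Clinic P 13 > Clinic G 7 > Clinic J 5.
Give Clinic B 40 more to hit its cap of 55 — 135 left.
Clinic P takes 85 more to reach its cap of 95 — 50 left.
Clinic G: +50 (room for 85) → 60. Pool exhausted.
Total = 5×5 + 14×55 + 7×60 + 13×95 = 2450.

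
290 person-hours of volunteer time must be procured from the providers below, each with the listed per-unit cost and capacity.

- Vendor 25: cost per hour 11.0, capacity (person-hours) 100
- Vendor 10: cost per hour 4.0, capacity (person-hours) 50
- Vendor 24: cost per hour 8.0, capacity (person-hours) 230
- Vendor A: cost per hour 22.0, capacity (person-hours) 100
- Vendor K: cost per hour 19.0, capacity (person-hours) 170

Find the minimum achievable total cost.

2150

Fill from the cheapest provider first.
Vendor 10 (4.0): use full 50 ; 240 person-hours to go.
Vendor 24 at 8.0: take all 230 person-hours ; 10 still needed.
Take 10 from Vendor 25 at 11.0 to finish.
Vendor K, Vendor A: unused.
Cost = 50×4.0 + 230×8.0 + 10×11.0 = 2150.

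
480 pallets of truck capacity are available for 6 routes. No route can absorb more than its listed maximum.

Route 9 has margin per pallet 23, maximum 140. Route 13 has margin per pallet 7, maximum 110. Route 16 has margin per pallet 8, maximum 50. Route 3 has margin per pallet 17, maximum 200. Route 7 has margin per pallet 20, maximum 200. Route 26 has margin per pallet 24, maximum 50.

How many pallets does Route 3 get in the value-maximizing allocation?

90

Rank by margin per pallet: Route 26 24 > Route 9 23 > Route 7 20 > Route 3 17 > Route 16 8 > Route 13 7.
Route 26: +50 to 50 (cap) ; 430 left.
Route 9: +140 to 140 (cap) ; 290 left.
Give Route 7 200 to hit its cap of 200 ; 90 left.
Only 90 left; Route 3 takes them to reach 90.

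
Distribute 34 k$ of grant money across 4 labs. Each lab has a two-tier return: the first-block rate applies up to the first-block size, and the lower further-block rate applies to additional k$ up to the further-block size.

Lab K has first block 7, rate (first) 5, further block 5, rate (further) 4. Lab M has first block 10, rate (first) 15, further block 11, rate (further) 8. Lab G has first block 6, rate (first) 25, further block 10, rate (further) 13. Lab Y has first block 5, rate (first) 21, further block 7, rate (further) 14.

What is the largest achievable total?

581

Rank every tier by rate: Lab G/first 25 > Lab Y/first 21 > Lab M/first 15 > Lab Y/second 14 > Lab G/second 13 > Lab M/second 8 > Lab K/first 5 > Lab K/second 4.
Lab G first at 25: fill all 6 ; 28 left.
Fill Lab Y first block (5 at 21) ; 23 left.
Lab M/first (15): +10 ; 13 left.
Fill Lab Y second block (7 at 14) ; 6 left.
6 remain; put them into Lab G second at 13.
Total = 25×6 + 21×5 + 15×10 + 14×7 + 13×6 = 581.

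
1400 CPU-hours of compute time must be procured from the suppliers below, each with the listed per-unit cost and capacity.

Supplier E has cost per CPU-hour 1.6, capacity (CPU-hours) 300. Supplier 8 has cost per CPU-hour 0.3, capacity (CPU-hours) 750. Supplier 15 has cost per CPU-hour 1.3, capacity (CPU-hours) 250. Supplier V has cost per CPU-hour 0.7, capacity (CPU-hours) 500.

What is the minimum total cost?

770

Fill from the cheapest supplier first.
Supplier 8 (0.3): use full 750 — 650 CPU-hours to go.
Supplier V at 0.7: take all 500 CPU-hours — 150 still needed.
Supplier 15 at 1.3: take 150 of its 250 — requirement met.
Supplier E: unused.
Cost = 750×0.3 + 500×0.7 + 150×1.3 = 770.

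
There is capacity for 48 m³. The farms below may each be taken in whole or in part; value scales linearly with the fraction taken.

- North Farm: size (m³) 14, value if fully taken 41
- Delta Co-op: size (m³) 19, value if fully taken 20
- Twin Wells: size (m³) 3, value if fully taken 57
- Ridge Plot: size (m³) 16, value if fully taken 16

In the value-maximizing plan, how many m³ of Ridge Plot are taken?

12

Sort by value density: Twin Wells 57/3≈19, North Farm 41/14≈2.93, Delta Co-op 20/19≈1.05, Ridge Plot 16/16≈1.
Take all of Twin Wells (3 m³, value 57) — 45 m³ left.
Take all of North Farm (14 m³, value 41) — 31 m³ left.
Take all of Delta Co-op (19 m³, value 20) — 12 m³ left.
Only 12 m³ remain; take 12/16 of Ridge Plot for value 16×12/16 = 12.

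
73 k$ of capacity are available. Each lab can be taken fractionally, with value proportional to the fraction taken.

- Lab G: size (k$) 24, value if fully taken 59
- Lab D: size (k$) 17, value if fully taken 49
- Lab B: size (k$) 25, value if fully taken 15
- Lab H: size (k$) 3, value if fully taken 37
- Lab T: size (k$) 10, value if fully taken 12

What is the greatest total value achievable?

168.4

Rank by value-to-size ratio: Lab H 37/3≈12.3, Lab D 49/17≈2.88, Lab G 59/24≈2.46, Lab T 12/10≈1.2, Lab B 15/25≈0.6.
Lab H: take in full, 3 k$ for value 37 → 70 left.
All 17 k$ of Lab D fit (value 49) → 53 remain.
Lab G: take in full, 24 k$ for value 59 → 29 left.
All 10 k$ of Lab T fit (value 12) → 19 remain.
19 k$ left: a 19/25 share of Lab B gives 15×19/25 = 11.4.
Total value = 168.4.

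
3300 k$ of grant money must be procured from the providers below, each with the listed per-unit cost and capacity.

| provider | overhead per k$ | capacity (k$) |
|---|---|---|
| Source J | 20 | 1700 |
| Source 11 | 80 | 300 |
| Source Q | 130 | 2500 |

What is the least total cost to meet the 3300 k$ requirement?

227000

Fill from the cheapest provider first.
Take 1700 from Source J at 20 ; need 1600 more.
Take 300 from Source 11 at 80 ; need 1300 more.
Source Q (130): take the remaining 1300 ; done.
Cost = 1700×20 + 300×80 + 1300×130 = 227000.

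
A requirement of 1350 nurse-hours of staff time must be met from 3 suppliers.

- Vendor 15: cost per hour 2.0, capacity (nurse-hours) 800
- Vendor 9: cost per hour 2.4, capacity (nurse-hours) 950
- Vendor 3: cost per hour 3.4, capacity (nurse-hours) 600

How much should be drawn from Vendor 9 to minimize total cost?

550

Fill from the cheapest supplier first.
Take 800 from Vendor 15 at 2.0 — need 550 more.
Vendor 9 at 2.4: take 550 of its 950 — requirement met.
Vendor 3: unused.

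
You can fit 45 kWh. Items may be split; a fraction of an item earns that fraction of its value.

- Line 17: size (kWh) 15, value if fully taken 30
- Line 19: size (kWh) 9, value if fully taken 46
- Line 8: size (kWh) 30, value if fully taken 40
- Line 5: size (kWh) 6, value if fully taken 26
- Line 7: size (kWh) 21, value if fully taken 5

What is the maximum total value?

122

Sort by value density: Line 19 46/9≈5.11, Line 5 26/6≈4.33, Line 17 30/15≈2, Line 8 40/30≈1.33, Line 7 5/21≈0.238.
All 9 kWh of Line 19 fit (value 46) → 36 remain.
All 6 kWh of Line 5 fit (value 26) → 30 remain.
Line 17: take in full, 15 kWh for value 30 → 15 left.
Only 15 kWh remain; take 15/30 of Line 8 for value 40×15/30 = 20.
Total value = 122.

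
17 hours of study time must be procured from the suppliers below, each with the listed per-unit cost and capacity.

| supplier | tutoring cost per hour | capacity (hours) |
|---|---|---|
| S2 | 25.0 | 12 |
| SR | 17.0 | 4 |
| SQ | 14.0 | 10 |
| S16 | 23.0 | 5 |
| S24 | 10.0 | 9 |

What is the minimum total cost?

202

Cheapest first:
S24 (10.0): use full 9 — 8 hours to go.
SQ at 14.0: take 8 of its 10 — requirement met.
SR, S16, S2: unused.
Cost = 9×10.0 + 8×14.0 = 202.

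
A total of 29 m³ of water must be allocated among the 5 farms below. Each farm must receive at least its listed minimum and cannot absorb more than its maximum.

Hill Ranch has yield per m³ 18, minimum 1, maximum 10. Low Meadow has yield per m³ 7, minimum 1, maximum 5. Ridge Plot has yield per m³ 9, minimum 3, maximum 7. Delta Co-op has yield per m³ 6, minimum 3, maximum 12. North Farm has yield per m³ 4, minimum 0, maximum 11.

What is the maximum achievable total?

320

Meeting every minimum uses 1+1+3+3+0 = 8 m³, leaving 21.
Rank by yield per m³: Hill Ranch 18 > Ridge Plot 9 > Low Meadow 7 > Delta Co-op 6 > North Farm 4.
Hill Ranch takes 9 more to reach its cap of 10 — 12 left.
Ridge Plot takes 4 more to reach its cap of 7 — 8 left.
Low Meadow: +4 to 5 (cap) — 4 left.
Only 4 left; Delta Co-op takes them to reach 7.
Total = 18×10 + 7×5 + 9×7 + 6×7 = 320.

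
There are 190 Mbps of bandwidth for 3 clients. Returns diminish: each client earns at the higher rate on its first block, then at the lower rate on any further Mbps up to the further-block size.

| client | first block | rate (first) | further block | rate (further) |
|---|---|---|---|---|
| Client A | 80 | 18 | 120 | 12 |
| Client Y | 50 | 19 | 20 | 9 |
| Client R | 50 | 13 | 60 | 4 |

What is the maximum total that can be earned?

Treat each block as its own option and order by rate: Client Y/tier1 19 > Client A/tier1 18 > Client R/tier1 13 > Client A/tier2 12 > Client Y/tier2 9 > Client R/tier2 4.
Client Y/tier1 (19): +50 → 140 left.
Client A tier1 at 18: fill all 80 → 60 left.
Client R/tier1 (13): +50 → 10 left.
Client A tier2 at 12: only 10 left, fill 10.
Total = 19×50 + 18×80 + 13×50 + 12×10 = 3160.

3160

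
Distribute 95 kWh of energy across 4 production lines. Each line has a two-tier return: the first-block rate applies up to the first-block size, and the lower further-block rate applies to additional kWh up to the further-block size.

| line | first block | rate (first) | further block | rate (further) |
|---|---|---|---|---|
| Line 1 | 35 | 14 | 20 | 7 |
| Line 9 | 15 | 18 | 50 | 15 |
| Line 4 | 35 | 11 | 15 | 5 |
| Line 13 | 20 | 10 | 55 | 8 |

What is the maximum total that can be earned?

Rank every tier by rate: Line 9/tier1 18 > Line 9/tier2 15 > Line 1/tier1 14 > Line 4/tier1 11 > Line 13/tier1 10 > Line 13/tier2 8 > Line 1/tier2 7 > Line 4/tier2 5.
Fill Line 9 tier1 block (15 at 18) — 80 left.
Fill Line 9 tier2 block (50 at 15) — 30 left.
Line 1 tier1 at 14: only 30 left, fill 30.
Total = 18×15 + 15×50 + 14×30 = 1440.

1440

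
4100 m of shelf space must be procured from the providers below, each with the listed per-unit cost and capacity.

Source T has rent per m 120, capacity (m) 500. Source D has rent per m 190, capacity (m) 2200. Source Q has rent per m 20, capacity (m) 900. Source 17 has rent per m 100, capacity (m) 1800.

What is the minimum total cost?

429000

Cheapest first:
Take 900 from Source Q at 20 → need 3200 more.
Take 1800 from Source 17 at 100 → need 1400 more.
Source T (120): use full 500 → 900 m to go.
Take 900 from Source D at 190 to finish.
Cost = 900×20 + 1800×100 + 500×120 + 900×190 = 429000.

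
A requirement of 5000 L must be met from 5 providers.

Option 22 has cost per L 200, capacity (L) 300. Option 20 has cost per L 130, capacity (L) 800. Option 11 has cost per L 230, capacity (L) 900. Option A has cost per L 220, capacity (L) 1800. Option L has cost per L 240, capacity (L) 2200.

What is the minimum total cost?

Cheapest first:
Take 800 from Option 20 at 130 → need 4200 more.
Option 22 at 200: take all 300 L → 3900 still needed.
Option A (220): use full 1800 → 2100 L to go.
Option 11 at 230: take all 900 L → 1200 still needed.
Option L (240): take the remaining 1200 → done.
Cost = 800×130 + 300×200 + 1800×220 + 900×230 + 1200×240 = 1055000.

1055000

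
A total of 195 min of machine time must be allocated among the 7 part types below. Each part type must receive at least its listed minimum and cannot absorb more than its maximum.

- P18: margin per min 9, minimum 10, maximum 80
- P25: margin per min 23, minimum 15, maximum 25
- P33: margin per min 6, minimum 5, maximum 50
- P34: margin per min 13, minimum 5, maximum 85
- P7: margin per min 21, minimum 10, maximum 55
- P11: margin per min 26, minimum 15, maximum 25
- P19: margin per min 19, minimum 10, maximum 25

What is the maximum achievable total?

3625

Meeting every minimum uses 10+15+5+5+10+15+10 = 70 min, leaving 125.
Highest margin per min first: P11 26 > P25 23 > P7 21 > P19 19 > P34 13 > P18 9 > P33 6.
P11: +10 to 25 (cap) — 115 left.
P25: +10 to 25 (cap) — 105 left.
P7: +45 to 55 (cap) — 60 left.
Give P19 15 more to hit its cap of 25 — 45 left.
P34: +45 (room for 80) → 50. Pool exhausted.
Total = 9×10 + 23×25 + 6×5 + 13×50 + 21×55 + 26×25 + 19×25 = 3625.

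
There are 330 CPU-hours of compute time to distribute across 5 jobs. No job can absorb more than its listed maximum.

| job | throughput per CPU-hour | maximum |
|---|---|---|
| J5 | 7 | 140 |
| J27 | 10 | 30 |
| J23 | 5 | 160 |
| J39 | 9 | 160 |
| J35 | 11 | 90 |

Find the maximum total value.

Highest throughput per CPU-hour first: J35 11 > J27 10 > J39 9 > J5 7 > J23 5.
J35: +90 to 90 (cap) → 240 left.
J27 takes 30 to reach its cap of 30 → 210 left.
J39 takes 160 to reach its cap of 160 → 50 left.
J5 has room for 140 but only 50 remain, so it gets 50.
Total = 7×50 + 10×30 + 9×160 + 11×90 = 3080.

3080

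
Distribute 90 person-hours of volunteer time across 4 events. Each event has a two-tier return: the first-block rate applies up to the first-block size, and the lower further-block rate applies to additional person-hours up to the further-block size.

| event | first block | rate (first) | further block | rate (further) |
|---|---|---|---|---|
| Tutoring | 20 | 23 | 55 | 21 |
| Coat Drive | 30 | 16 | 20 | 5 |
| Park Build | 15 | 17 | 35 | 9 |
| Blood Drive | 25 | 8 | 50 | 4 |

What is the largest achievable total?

Treat each block as its own option and order by rate: Tutoring/first 23 > Tutoring/second 21 > Park Build/first 17 > Coat Drive/first 16 > Park Build/second 9 > Blood Drive/first 8 > Coat Drive/second 5 > Blood Drive/second 4.
Fill Tutoring first block (20 at 23) → 70 left.
Fill Tutoring second block (55 at 21) → 15 left.
Park Build first at 17: fill all 15 → 0 left.
Total = 23×20 + 21×55 + 17×15 = 1870.

1870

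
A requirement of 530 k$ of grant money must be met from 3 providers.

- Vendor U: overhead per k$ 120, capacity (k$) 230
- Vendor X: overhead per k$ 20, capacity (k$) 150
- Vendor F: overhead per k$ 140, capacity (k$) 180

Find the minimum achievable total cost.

51600

Cheapest first:
Take 150 from Vendor X at 20 → need 380 more.
Take 230 from Vendor U at 120 → need 150 more.
Vendor F at 140: take 150 of its 180 → requirement met.
Cost = 150×20 + 230×120 + 150×140 = 51600.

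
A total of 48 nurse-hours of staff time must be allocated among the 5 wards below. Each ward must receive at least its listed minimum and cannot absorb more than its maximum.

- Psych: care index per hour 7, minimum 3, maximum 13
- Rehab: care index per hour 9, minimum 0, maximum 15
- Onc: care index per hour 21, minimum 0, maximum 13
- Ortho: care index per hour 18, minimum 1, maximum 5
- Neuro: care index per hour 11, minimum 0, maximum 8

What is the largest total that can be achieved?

635

Meeting every minimum uses 3+0+0+1+0 = 4 nurse-hours, leaving 44.
Highest care index per hour first: Onc 21 > Ortho 18 > Neuro 11 > Rehab 9 > Psych 7.
Onc takes 13 more to reach its cap of 13 ; 31 left.
Give Ortho 4 more to hit its cap of 5 ; 27 left.
Neuro: +8 to 8 (cap) ; 19 left.
Give Rehab 15 more to hit its cap of 15 ; 4 left.
Psych: +4 (room for 10) → 7. Pool exhausted.
Total = 7×7 + 9×15 + 21×13 + 18×5 + 11×8 = 635.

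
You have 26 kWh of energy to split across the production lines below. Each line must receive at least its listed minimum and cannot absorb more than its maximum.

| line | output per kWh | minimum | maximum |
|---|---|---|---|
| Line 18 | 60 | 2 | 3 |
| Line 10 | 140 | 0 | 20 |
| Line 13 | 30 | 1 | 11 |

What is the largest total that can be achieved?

Meeting every minimum uses 2+0+1 = 3 kWh, leaving 23.
Rank by output per kWh: Line 10 140 > Line 18 60 > Line 13 30.
Line 10 takes 20 more to reach its cap of 20 — 3 left.
Line 18 takes 1 more to reach its cap of 3 — 2 left.
Line 13: +2 (room for 10) → 3. Pool exhausted.
Total = 60×3 + 140×20 + 30×3 = 3070.

3070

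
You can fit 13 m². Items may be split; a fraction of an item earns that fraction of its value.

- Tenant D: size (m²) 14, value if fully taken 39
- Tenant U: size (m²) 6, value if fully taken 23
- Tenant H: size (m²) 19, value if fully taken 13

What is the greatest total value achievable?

Best value per unit of size first: Tenant U 23/6≈3.83, Tenant D 39/14≈2.79, Tenant H 13/19≈0.684.
Tenant U: take in full, 6 m² for value 23 → 7 left.
7 m² left: a 7/14 share of Tenant D gives 39×7/14 = 19.5.
Total value = 42.5.

42.5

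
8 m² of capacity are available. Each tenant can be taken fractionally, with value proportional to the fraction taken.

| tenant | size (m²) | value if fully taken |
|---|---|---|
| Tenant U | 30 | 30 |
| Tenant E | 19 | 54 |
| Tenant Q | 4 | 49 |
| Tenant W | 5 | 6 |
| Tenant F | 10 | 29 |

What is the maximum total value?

Rank by value-to-size ratio: Tenant Q 49/4≈12.2, Tenant F 29/10≈2.9, Tenant E 54/19≈2.84, Tenant W 6/5≈1.2, Tenant U 30/30≈1.
Take all of Tenant Q (4 m², value 49) → 4 m² left.
Fill the last 4 m² with part of Tenant F: 4/10 of it earns 11.6.
Total value = 60.6.

60.6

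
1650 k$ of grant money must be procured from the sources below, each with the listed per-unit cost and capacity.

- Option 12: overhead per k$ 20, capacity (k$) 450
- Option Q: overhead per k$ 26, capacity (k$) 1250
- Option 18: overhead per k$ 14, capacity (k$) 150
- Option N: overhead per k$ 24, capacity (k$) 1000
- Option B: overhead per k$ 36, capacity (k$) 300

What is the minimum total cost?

Fill from the cheapest source first.
Take 150 from Option 18 at 14 → need 1500 more.
Option 12 (20): use full 450 → 1050 k$ to go.
Take 1000 from Option N at 24 → need 50 more.
Take 50 from Option Q at 26 to finish.
Option B: unused.
Cost = 150×14 + 450×20 + 1000×24 + 50×26 = 36400.

36400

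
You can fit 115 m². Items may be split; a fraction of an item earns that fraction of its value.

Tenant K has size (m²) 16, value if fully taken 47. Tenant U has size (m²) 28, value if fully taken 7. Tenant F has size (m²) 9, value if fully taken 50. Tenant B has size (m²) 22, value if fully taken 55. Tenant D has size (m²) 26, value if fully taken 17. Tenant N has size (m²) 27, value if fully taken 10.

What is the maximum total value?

182.75

Sort by value density: Tenant F 50/9≈5.56, Tenant K 47/16≈2.94, Tenant B 55/22≈2.5, Tenant D 17/26≈0.654, Tenant N 10/27≈0.37, Tenant U 7/28≈0.25.
All 9 m² of Tenant F fit (value 50) → 106 remain.
Take all of Tenant K (16 m², value 47) → 90 m² left.
Take all of Tenant B (22 m², value 55) → 68 m² left.
Take all of Tenant D (26 m², value 17) → 42 m² left.
All 27 m² of Tenant N fit (value 10) → 15 remain.
15 m² left: a 15/28 share of Tenant U gives 7×15/28 = 3.75.
Total value = 182.75.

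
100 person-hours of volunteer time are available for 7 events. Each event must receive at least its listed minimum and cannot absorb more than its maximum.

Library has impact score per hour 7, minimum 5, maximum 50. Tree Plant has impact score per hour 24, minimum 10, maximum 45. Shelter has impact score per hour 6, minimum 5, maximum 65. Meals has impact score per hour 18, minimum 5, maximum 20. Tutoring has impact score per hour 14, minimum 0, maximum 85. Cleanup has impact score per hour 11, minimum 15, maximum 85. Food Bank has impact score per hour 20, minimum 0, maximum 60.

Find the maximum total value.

Meeting every minimum uses 5+10+5+5+0+15+0 = 40 person-hours, leaving 60.
Order the events by impact score per hour: Tree Plant 24 > Food Bank 20 > Meals 18 > Tutoring 14 > Cleanup 11 > Library 7 > Shelter 6.
Tree Plant: +35 to 45 (cap) → 25 left.
Food Bank: +25 (room for 60) → 25. Pool exhausted.
Total = 7×5 + 24×45 + 6×5 + 18×5 + 11×15 + 20×25 = 1900.

1900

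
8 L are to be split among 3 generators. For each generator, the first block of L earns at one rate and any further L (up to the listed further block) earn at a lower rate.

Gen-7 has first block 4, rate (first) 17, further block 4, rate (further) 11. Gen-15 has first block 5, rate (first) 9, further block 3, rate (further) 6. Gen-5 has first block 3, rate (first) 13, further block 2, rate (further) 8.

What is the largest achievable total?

118

Rank every tier by rate: Gen-7/T1 17 > Gen-5/T1 13 > Gen-7/T2 11 > Gen-15/T1 9 > Gen-5/T2 8 > Gen-15/T2 6.
Fill Gen-7 T1 block (4 at 17) ; 4 left.
Fill Gen-5 T1 block (3 at 13) ; 1 left.
Gen-7 T2 at 11: only 1 left, fill 1.
Total = 17×4 + 13×3 + 11×1 = 118.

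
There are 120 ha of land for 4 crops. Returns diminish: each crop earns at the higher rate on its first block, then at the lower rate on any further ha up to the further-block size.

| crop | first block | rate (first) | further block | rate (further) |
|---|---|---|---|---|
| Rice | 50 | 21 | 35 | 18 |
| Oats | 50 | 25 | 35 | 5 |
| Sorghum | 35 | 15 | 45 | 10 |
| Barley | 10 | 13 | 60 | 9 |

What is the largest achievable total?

Rank every tier by rate: Oats/T1 25 > Rice/T1 21 > Rice/T2 18 > Sorghum/T1 15 > Barley/T1 13 > Sorghum/T2 10 > Barley/T2 9 > Oats/T2 5.
Oats T1 at 25: fill all 50 ; 70 left.
Fill Rice T1 block (50 at 21) ; 20 left.
Rice T2 at 18: only 20 left, fill 20.
Total = 25×50 + 21×50 + 18×20 = 2660.

2660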